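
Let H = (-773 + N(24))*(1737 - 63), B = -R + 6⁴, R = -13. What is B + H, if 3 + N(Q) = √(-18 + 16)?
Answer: -1297715 + 1674*I*√2 ≈ -1.2977e+6 + 2367.4*I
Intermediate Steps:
N(Q) = -3 + I*√2 (N(Q) = -3 + √(-18 + 16) = -3 + √(-2) = -3 + I*√2)
B = 1309 (B = -1*(-13) + 6⁴ = 13 + 1296 = 1309)
H = -1299024 + 1674*I*√2 (H = (-773 + (-3 + I*√2))*(1737 - 63) = (-776 + I*√2)*1674 = -1299024 + 1674*I*√2 ≈ -1.299e+6 + 2367.4*I)
B + H = 1309 + (-1299024 + 1674*I*√2) = -1297715 + 1674*I*√2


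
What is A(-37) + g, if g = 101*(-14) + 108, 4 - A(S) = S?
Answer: -1265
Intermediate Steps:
A(S) = 4 - S
g = -1306 (g = -1414 + 108 = -1306)
A(-37) + g = (4 - 1*(-37)) - 1306 = (4 + 37) - 1306 = 41 - 1306 = -1265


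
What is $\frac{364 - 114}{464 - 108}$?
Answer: $\frac{125}{178} \approx 0.70225$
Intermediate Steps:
$\frac{364 - 114}{464 - 108} = \frac{250}{356} = 250 \cdot \frac{1}{356} = \frac{125}{178}$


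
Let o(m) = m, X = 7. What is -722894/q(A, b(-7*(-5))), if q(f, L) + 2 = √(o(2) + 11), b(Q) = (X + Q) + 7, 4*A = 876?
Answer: -1445788/9 - 722894*√13/9 ≈ -4.5025e+5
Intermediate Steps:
A = 219 (A = (¼)*876 = 219)
b(Q) = 14 + Q (b(Q) = (7 + Q) + 7 = 14 + Q)
q(f, L) = -2 + √13 (q(f, L) = -2 + √(2 + 11) = -2 + √13)
-722894/q(A, b(-7*(-5))) = -722894/(-2 + √13)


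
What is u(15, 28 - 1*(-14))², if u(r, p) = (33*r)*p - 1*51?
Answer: 430106121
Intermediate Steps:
u(r, p) = -51 + 33*p*r (u(r, p) = 33*p*r - 51 = -51 + 33*p*r)
u(15, 28 - 1*(-14))² = (-51 + 33*(28 - 1*(-14))*15)² = (-51 + 33*(28 + 14)*15)² = (-51 + 33*42*15)² = (-51 + 20790)² = 20739² = 430106121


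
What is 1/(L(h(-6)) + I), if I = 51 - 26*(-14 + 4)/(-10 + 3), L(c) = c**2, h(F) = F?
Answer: 7/349 ≈ 0.020057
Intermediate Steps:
I = 97/7 (I = 51 - (-260)/(-7) = 51 - (-260)*(-1)/7 = 51 - 26*10/7 = 51 - 260/7 = 97/7 ≈ 13.857)
1/(L(h(-6)) + I) = 1/((-6)**2 + 97/7) = 1/(36 + 97/7) = 1/(349/7) = 7/349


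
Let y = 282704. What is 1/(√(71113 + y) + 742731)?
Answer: 247577/183882994848 - √39313/183882994848 ≈ 1.3453e-6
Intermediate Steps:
1/(√(71113 + y) + 742731) = 1/(√(71113 + 282704) + 742731) = 1/(√353817 + 742731) = 1/(3*√39313 + 742731) = 1/(742731 + 3*√39313)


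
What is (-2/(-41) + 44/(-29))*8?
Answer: -13968/1189 ≈ -11.748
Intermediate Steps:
(-2/(-41) + 44/(-29))*8 = (-2*(-1/41) + 44*(-1/29))*8 = (2/41 - 44/29)*8 = -1746/1189*8 = -13968/1189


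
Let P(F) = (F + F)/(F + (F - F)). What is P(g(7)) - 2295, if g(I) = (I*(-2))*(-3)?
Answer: -2293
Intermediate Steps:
g(I) = 6*I (g(I) = -2*I*(-3) = 6*I)
P(F) = 2 (P(F) = (2*F)/(F + 0) = (2*F)/F = 2)
P(g(7)) - 2295 = 2 - 2295 = -2293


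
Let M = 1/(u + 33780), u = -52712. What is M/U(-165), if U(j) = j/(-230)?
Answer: -23/312378 ≈ -7.3629e-5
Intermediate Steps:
U(j) = -j/230 (U(j) = j*(-1/230) = -j/230)
M = -1/18932 (M = 1/(-52712 + 33780) = 1/(-18932) = -1/18932 ≈ -5.2821e-5)
M/U(-165) = -1/(18932*((-1/230*(-165)))) = -1/(18932*33/46) = -1/18932*46/33 = -23/312378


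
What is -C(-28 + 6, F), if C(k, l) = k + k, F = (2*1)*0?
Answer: 44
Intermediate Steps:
F = 0 (F = 2*0 = 0)
C(k, l) = 2*k
-C(-28 + 6, F) = -2*(-28 + 6) = -2*(-22) = -1*(-44) = 44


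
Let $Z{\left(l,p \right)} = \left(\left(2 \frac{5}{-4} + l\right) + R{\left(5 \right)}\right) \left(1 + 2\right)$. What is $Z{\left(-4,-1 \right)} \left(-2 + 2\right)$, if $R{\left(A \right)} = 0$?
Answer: $0$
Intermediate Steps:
$Z{\left(l,p \right)} = - \frac{15}{2} + 3 l$ ($Z{\left(l,p \right)} = \left(\left(2 \frac{5}{-4} + l\right) + 0\right) \left(1 + 2\right) = \left(\left(2 \cdot 5 \left(- \frac{1}{4}\right) + l\right) + 0\right) 3 = \left(\left(2 \left(- \frac{5}{4}\right) + l\right) + 0\right) 3 = \left(\left(- \frac{5}{2} + l\right) + 0\right) 3 = \left(- \frac{5}{2} + l\right) 3 = - \frac{15}{2} + 3 l$)
$Z{\left(-4,-1 \right)} \left(-2 + 2\right) = \left(- \frac{15}{2} + 3 \left(-4\right)\right) \left(-2 + 2\right) = \left(- \frac{15}{2} - 12\right) 0 = \left(- \frac{39}{2}\right) 0 = 0$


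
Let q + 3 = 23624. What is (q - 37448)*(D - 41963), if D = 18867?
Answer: 319348392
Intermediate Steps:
q = 23621 (q = -3 + 23624 = 23621)
(q - 37448)*(D - 41963) = (23621 - 37448)*(18867 - 41963) = -13827*(-23096) = 319348392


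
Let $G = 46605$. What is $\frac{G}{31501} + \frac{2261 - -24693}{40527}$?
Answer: $\frac{2737838789}{1276641027} \approx 2.1446$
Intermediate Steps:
$\frac{G}{31501} + \frac{2261 - -24693}{40527} = \frac{46605}{31501} + \frac{2261 - -24693}{40527} = 46605 \cdot \frac{1}{31501} + \left(2261 + 24693\right) \frac{1}{40527} = \frac{46605}{31501} + 26954 \cdot \frac{1}{40527} = \frac{46605}{31501} + \frac{26954}{40527} = \frac{2737838789}{1276641027}$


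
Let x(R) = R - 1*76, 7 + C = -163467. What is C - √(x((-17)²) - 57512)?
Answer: -163474 - I*√57299 ≈ -1.6347e+5 - 239.37*I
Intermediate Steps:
C = -163474 (C = -7 - 163467 = -163474)
x(R) = -76 + R (x(R) = R - 76 = -76 + R)
C - √(x((-17)²) - 57512) = -163474 - √((-76 + (-17)²) - 57512) = -163474 - √((-76 + 289) - 57512) = -163474 - √(213 - 57512) = -163474 - √(-57299) = -163474 - I*√57299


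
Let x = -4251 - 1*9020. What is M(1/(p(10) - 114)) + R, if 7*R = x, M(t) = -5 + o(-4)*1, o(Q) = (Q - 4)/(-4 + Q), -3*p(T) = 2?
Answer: -13299/7 ≈ -1899.9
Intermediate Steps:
p(T) = -⅔ (p(T) = -⅓*2 = -⅔)
x = -13271 (x = -4251 - 9020 = -13271)
o(Q) = 1 (o(Q) = (-4 + Q)/(-4 + Q) = 1)
M(t) = -4 (M(t) = -5 + 1*1 = -5 + 1 = -4)
R = -13271/7 (R = (⅐)*(-13271) = -13271/7 ≈ -1895.9)
M(1/(p(10) - 114)) + R = -4 - 13271/7 = -13299/7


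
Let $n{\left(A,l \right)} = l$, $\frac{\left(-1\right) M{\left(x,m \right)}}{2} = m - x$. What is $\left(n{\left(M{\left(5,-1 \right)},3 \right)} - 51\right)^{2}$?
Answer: $2304$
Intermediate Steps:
$M{\left(x,m \right)} = - 2 m + 2 x$ ($M{\left(x,m \right)} = - 2 \left(m - x\right) = - 2 m + 2 x$)
$\left(n{\left(M{\left(5,-1 \right)},3 \right)} - 51\right)^{2} = \left(3 - 51\right)^{2} = \left(-48\right)^{2} = 2304$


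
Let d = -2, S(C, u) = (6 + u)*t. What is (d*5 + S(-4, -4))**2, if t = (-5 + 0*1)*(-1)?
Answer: 0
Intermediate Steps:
t = 5 (t = (-5 + 0)*(-1) = -5*(-1) = 5)
S(C, u) = 30 + 5*u (S(C, u) = (6 + u)*5 = 30 + 5*u)
(d*5 + S(-4, -4))**2 = (-2*5 + (30 + 5*(-4)))**2 = (-10 + (30 - 20))**2 = (-10 + 10)**2 = 0**2 = 0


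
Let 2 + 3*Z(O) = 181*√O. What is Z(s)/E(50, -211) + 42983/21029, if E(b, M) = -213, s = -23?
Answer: 27508195/13437531 - 181*I*√23/639 ≈ 2.0471 - 1.3584*I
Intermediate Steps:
Z(O) = -⅔ + 181*√O/3 (Z(O) = -⅔ + (181*√O)/3 = -⅔ + 181*√O/3)
Z(s)/E(50, -211) + 42983/21029 = (-⅔ + 181*√(-23)/3)/(-213) + 42983/21029 = (-⅔ + 181*(I*√23)/3)*(-1/213) + 42983*(1/21029) = (-⅔ + 181*I*√23/3)*(-1/213) + 42983/21029 = (2/639 - 181*I*√23/639) + 42983/21029 = 27508195/13437531 - 181*I*√23/639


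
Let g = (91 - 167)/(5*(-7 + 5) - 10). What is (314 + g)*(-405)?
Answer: -128709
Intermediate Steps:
g = 19/5 (g = -76/(5*(-2) - 10) = -76/(-10 - 10) = -76/(-20) = -76*(-1/20) = 19/5 ≈ 3.8000)
(314 + g)*(-405) = (314 + 19/5)*(-405) = (1589/5)*(-405) = -128709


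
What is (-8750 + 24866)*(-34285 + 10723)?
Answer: -379725192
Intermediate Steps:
(-8750 + 24866)*(-34285 + 10723) = 16116*(-23562) = -379725192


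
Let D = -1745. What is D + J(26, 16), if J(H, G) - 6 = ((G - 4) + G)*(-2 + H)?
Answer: -1067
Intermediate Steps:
J(H, G) = 6 + (-4 + 2*G)*(-2 + H) (J(H, G) = 6 + ((G - 4) + G)*(-2 + H) = 6 + ((-4 + G) + G)*(-2 + H) = 6 + (-4 + 2*G)*(-2 + H))
D + J(26, 16) = -1745 + (14 - 4*16 - 4*26 + 2*16*26) = -1745 + (14 - 64 - 104 + 832) = -1745 + 678 = -1067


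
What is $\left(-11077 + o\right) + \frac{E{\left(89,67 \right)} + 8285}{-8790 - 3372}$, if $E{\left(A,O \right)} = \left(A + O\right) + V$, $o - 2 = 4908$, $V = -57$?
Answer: $- \frac{37505719}{6081} \approx -6167.7$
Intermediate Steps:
$o = 4910$ ($o = 2 + 4908 = 4910$)
$E{\left(A,O \right)} = -57 + A + O$ ($E{\left(A,O \right)} = \left(A + O\right) - 57 = -57 + A + O$)
$\left(-11077 + o\right) + \frac{E{\left(89,67 \right)} + 8285}{-8790 - 3372} = \left(-11077 + 4910\right) + \frac{\left(-57 + 89 + 67\right) + 8285}{-8790 - 3372} = -6167 + \frac{99 + 8285}{-12162} = -6167 + 8384 \left(- \frac{1}{12162}\right) = -6167 - \frac{4192}{6081} = - \frac{37505719}{6081}$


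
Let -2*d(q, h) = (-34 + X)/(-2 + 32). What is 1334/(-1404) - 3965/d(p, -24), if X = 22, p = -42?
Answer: -13917817/702 ≈ -19826.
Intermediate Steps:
d(q, h) = ⅕ (d(q, h) = -(-34 + 22)/(2*(-2 + 32)) = -(-6)/30 = -½*(-⅖) = ⅕)
1334/(-1404) - 3965/d(p, -24) = 1334/(-1404) - 3965/⅕ = 1334*(-1/1404) - 3965*5 = -667/702 - 19825 = -13917817/702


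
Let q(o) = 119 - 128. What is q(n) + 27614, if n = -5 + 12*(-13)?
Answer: 27605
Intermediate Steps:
n = -161 (n = -5 - 156 = -161)
q(o) = -9
q(n) + 27614 = -9 + 27614 = 27605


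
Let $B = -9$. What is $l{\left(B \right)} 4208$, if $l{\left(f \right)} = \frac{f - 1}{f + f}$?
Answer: $\frac{21040}{9} \approx 2337.8$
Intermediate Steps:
$l{\left(f \right)} = \frac{-1 + f}{2 f}$
$l{\left(B \right)} 4208 = \frac{-1 - 9}{2 \left(-9\right)} 4208 = \frac{1}{2} \left(- \frac{1}{9}\right) \left(-10\right) 4208 = \frac{5}{9} \cdot 4208 = \frac{21040}{9}$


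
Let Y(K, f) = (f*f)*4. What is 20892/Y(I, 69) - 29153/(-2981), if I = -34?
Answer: 51455732/4730847 ≈ 10.877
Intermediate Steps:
Y(K, f) = 4*f² (Y(K, f) = f²*4 = 4*f²)
20892/Y(I, 69) - 29153/(-2981) = 20892/((4*69²)) - 29153/(-2981) = 20892/((4*4761)) - 29153*(-1/2981) = 20892/19044 + 29153/2981 = 20892*(1/19044) + 29153/2981 = 1741/1587 + 29153/2981 = 51455732/4730847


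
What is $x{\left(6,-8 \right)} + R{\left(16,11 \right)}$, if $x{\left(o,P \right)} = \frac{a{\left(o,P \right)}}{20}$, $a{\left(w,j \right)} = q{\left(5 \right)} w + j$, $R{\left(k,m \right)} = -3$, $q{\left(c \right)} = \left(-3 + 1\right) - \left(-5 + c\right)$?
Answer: $-4$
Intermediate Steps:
$q{\left(c \right)} = 3 - c$ ($q{\left(c \right)} = -2 - \left(-5 + c\right) = 3 - c$)
$a{\left(w,j \right)} = j - 2 w$ ($a{\left(w,j \right)} = \left(3 - 5\right) w + j = - 2 w + j = j - 2 w$)
$x{\left(o,P \right)} = - \frac{o}{10} + \frac{P}{20}$ ($x{\left(o,P \right)} = \frac{P - 2 o}{20} = \left(P - 2 o\right) \frac{1}{20} = - \frac{o}{10} + \frac{P}{20}$)
$x{\left(6,-8 \right)} + R{\left(16,11 \right)} = \left(\left(- \frac{1}{10}\right) 6 + \frac{1}{20} \left(-8\right)\right) - 3 = \left(- \frac{3}{5} - \frac{2}{5}\right) - 3 = -1 - 3 = -4$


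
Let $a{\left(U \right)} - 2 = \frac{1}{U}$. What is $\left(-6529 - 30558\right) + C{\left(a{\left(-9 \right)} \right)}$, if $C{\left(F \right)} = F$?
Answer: $- \frac{333766}{9} \approx -37085.0$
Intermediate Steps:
$a{\left(U \right)} = 2 + \frac{1}{U}$
$\left(-6529 - 30558\right) + C{\left(a{\left(-9 \right)} \right)} = \left(-6529 - 30558\right) + \left(2 + \frac{1}{-9}\right) = -37087 + \left(2 - \frac{1}{9}\right) = -37087 + \frac{17}{9} = - \frac{333766}{9}$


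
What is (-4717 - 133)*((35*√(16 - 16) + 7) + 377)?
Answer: -1862400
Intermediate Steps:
(-4717 - 133)*((35*√(16 - 16) + 7) + 377) = -4850*((35*√0 + 7) + 377) = -4850*((35*0 + 7) + 377) = -4850*((0 + 7) + 377) = -4850*(7 + 377) = -4850*384 = -1862400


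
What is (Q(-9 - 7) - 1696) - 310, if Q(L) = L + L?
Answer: -2038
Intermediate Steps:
Q(L) = 2*L
(Q(-9 - 7) - 1696) - 310 = (2*(-9 - 7) - 1696) - 310 = (2*(-16) - 1696) - 310 = (-32 - 1696) - 310 = -1728 - 310 = -2038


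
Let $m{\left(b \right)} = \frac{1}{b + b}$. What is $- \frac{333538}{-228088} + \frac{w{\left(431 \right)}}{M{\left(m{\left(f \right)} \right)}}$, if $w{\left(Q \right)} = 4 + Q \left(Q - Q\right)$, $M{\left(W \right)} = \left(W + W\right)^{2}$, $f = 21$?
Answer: $\frac{201340385}{114044} \approx 1765.5$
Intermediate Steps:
$m{\left(b \right)} = \frac{1}{2 b}$
$M{\left(W \right)} = 4 W^{2}$ ($M{\left(W \right)} = \left(2 W\right)^{2} = 4 W^{2}$)
$w{\left(Q \right)} = 4$ ($w{\left(Q \right)} = 4 + Q 0 = 4 + 0 = 4$)
$- \frac{333538}{-228088} + \frac{w{\left(431 \right)}}{M{\left(m{\left(f \right)} \right)}} = - \frac{333538}{-228088} + \frac{4}{4 \left(\frac{1}{2 \cdot 21}\right)^{2}} = \left(-333538\right) \left(- \frac{1}{228088}\right) + \frac{4}{4 \left(\frac{1}{2} \cdot \frac{1}{21}\right)^{2}} = \frac{166769}{114044} + \frac{4}{4 \left(\frac{1}{42}\right)^{2}} = \frac{166769}{114044} + \frac{4}{4 \cdot \frac{1}{1764}} = \frac{166769}{114044} + 4 \frac{1}{\frac{1}{441}} = \frac{166769}{114044} + 4 \cdot 441 = \frac{166769}{114044} + 1764 = \frac{201340385}{114044}$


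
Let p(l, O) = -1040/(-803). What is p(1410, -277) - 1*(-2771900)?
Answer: 2225836740/803 ≈ 2.7719e+6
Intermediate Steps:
p(l, O) = 1040/803 (p(l, O) = -1040*(-1/803) = 1040/803)
p(1410, -277) - 1*(-2771900) = 1040/803 - 1*(-2771900) = 1040/803 + 2771900 = 2225836740/803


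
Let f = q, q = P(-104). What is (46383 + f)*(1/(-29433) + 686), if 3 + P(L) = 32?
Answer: 937106409244/29433 ≈ 3.1839e+7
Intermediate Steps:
P(L) = 29 (P(L) = -3 + 32 = 29)
q = 29
f = 29
(46383 + f)*(1/(-29433) + 686) = (46383 + 29)*(1/(-29433) + 686) = 46412*(-1/29433 + 686) = 46412*(20191037/29433) = 937106409244/29433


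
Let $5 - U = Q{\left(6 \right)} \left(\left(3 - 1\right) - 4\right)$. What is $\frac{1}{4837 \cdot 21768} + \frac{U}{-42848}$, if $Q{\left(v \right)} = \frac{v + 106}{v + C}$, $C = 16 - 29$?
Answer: $\frac{355365235}{563942966496} \approx 0.00063014$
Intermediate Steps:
$C = -13$ ($C = 16 - 29 = -13$)
$Q{\left(v \right)} = \frac{106 + v}{-13 + v}$ ($Q{\left(v \right)} = \frac{v + 106}{v - 13} = \frac{106 + v}{-13 + v}$)
$U = -27$ ($U = 5 - \frac{106 + 6}{-13 + 6} \left(\left(3 - 1\right) - 4\right) = 5 - \frac{1}{-7} \cdot 112 \left(2 - 4\right) = 5 - \left(- \frac{1}{7}\right) 112 \left(-2\right) = 5 - \left(-16\right) \left(-2\right) = 5 - 32 = -27$)
$\frac{1}{4837 \cdot 21768} + \frac{U}{-42848} = \frac{1}{4837 \cdot 21768} - \frac{27}{-42848} = \frac{1}{4837} \cdot \frac{1}{21768} - - \frac{27}{42848} = \frac{1}{105291816} + \frac{27}{42848} = \frac{355365235}{563942966496}$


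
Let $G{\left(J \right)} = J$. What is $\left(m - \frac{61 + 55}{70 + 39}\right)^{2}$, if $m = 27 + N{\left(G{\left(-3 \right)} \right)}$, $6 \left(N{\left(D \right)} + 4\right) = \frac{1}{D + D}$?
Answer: $\frac{7390325089}{15397776} \approx 479.96$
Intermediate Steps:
$N{\left(D \right)} = -4 + \frac{1}{12 D}$ ($N{\left(D \right)} = -4 + \frac{1}{6 \left(D + D\right)} = -4 + \frac{1}{6 \cdot 2 D} = -4 + \frac{\frac{1}{2} \frac{1}{D}}{6} = -4 + \frac{1}{12 D}$)
$m = \frac{827}{36}$ ($m = 27 - \left(4 - \frac{1}{12 \left(-3\right)}\right) = 27 + \left(-4 + \frac{1}{12} \left(- \frac{1}{3}\right)\right) = 27 - \frac{145}{36} = \frac{827}{36} \approx 22.972$)
$\left(m - \frac{61 + 55}{70 + 39}\right)^{2} = \left(\frac{827}{36} - \frac{61 + 55}{70 + 39}\right)^{2} = \left(\frac{827}{36} - \frac{116}{109}\right)^{2} = \left(\frac{85967}{3924}\right)^{2} = \frac{7390325089}{15397776}$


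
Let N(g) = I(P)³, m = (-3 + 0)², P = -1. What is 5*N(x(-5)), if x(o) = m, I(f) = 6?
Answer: 1080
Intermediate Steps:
m = 9 (m = (-3)² = 9)
x(o) = 9
N(g) = 216 (N(g) = 6³ = 216)
5*N(x(-5)) = 5*216 = 1080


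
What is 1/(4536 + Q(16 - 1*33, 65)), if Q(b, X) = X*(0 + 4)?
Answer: 1/4796 ≈ 0.00020851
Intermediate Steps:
Q(b, X) = 4*X (Q(b, X) = X*4 = 4*X)
1/(4536 + Q(16 - 1*33, 65)) = 1/(4536 + 4*65) = 1/(4536 + 260) = 1/4796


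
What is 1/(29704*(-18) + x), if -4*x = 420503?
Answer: -4/2559191 ≈ -1.5630e-6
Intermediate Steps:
x = -420503/4 (x = -¼*420503 = -420503/4 ≈ -1.0513e+5)
1/(29704*(-18) + x) = 1/(29704*(-18) - 420503/4) = 1/(-534672 - 420503/4) = 1/(-2559191/4) = -4/2559191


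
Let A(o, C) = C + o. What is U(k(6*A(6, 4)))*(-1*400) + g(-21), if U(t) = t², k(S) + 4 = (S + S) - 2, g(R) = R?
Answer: -5198421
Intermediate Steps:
k(S) = -6 + 2*S (k(S) = -4 + ((S + S) - 2) = -4 + (2*S - 2) = -4 + (-2 + 2*S) = -6 + 2*S)
U(k(6*A(6, 4)))*(-1*400) + g(-21) = (-6 + 2*(6*(4 + 6)))²*(-1*400) - 21 = (-6 + 2*(6*10))²*(-400) - 21 = (-6 + 2*60)²*(-400) - 21 = (-6 + 120)²*(-400) - 21 = 114²*(-400) - 21 = 12996*(-400) - 21 = -5198400 - 21 = -5198421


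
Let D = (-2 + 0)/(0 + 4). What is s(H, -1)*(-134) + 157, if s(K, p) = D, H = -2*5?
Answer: 224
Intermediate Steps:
D = -½ (D = -2/4 = -2*¼ = -½ ≈ -0.50000)
H = -10
s(K, p) = -½
s(H, -1)*(-134) + 157 = -½*(-134) + 157 = 67 + 157 = 224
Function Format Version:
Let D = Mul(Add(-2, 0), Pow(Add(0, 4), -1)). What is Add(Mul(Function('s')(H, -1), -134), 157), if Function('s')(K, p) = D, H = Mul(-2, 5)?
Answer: 224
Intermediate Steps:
D = Rational(-1, 2) (D = Mul(-2, Pow(4, -1)) = Mul(-2, Rational(1, 4)) = Rational(-1, 2) ≈ -0.50000)
H = -10
Function('s')(K, p) = Rational(-1, 2)
Add(Mul(Function('s')(H, -1), -134), 157) = Add(Mul(Rational(-1, 2), -134), 157) = Add(67, 157) = 224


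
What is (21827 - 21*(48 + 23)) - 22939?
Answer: -2603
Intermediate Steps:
(21827 - 21*(48 + 23)) - 22939 = (21827 - 21*71) - 22939 = (21827 - 1491) - 22939 = 20336 - 22939 = -2603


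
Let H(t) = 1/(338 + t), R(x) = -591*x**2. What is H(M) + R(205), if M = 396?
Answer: -18230192849/734 ≈ -2.4837e+7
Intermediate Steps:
H(M) + R(205) = 1/(338 + 396) - 591*205**2 = 1/734 - 591*42025 = 1/734 - 24836775 = -18230192849/734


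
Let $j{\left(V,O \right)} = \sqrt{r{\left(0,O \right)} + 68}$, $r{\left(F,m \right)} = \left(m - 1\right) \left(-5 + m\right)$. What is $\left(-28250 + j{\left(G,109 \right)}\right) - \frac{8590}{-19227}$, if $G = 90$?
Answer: $- \frac{543154160}{19227} + 10 \sqrt{113} \approx -28143.0$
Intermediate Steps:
$r{\left(F,m \right)} = \left(-1 + m\right) \left(-5 + m\right)$
$j{\left(V,O \right)} = \sqrt{73 + O^{2} - 6 O}$ ($j{\left(V,O \right)} = \sqrt{\left(5 + O^{2} - 6 O\right) + 68} = \sqrt{73 + O^{2} - 6 O}$)
$\left(-28250 + j{\left(G,109 \right)}\right) - \frac{8590}{-19227} = \left(-28250 + \sqrt{73 + 109^{2} - 654}\right) - \frac{8590}{-19227} = \left(-28250 + \sqrt{73 + 11881 - 654}\right) - - \frac{8590}{19227} = \left(-28250 + \sqrt{11300}\right) + \frac{8590}{19227} = \left(-28250 + 10 \sqrt{113}\right) + \frac{8590}{19227} = - \frac{543154160}{19227} + 10 \sqrt{113}$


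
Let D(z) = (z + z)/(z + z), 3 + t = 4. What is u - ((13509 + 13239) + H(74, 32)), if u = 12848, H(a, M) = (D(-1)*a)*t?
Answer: -13974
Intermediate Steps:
t = 1 (t = -3 + 4 = 1)
D(z) = 1 (D(z) = (2*z)/((2*z)) = (2*z)*(1/(2*z)) = 1)
H(a, M) = a (H(a, M) = (1*a)*1 = a*1 = a)
u - ((13509 + 13239) + H(74, 32)) = 12848 - ((13509 + 13239) + 74) = 12848 - (26748 + 74) = 12848 - 1*26822 = 12848 - 26822 = -13974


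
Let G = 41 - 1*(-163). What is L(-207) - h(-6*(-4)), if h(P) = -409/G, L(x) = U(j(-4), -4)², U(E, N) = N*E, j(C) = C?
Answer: 52633/204 ≈ 258.00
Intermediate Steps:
G = 204 (G = 41 + 163 = 204)
U(E, N) = E*N
L(x) = 256 (L(x) = (-4*(-4))² = 16² = 256)
h(P) = -409/204
L(-207) - h(-6*(-4)) = 256 - 1*(-409/204) = 256 + 409/204 = 52633/204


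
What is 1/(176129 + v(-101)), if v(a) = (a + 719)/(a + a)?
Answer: 101/17788720 ≈ 5.6778e-6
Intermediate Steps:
v(a) = (719 + a)/(2*a) (v(a) = (719 + a)/((2*a)) = (719 + a)*(1/(2*a)) = (719 + a)/(2*a))
1/(176129 + v(-101)) = 1/(176129 + (½)*(719 - 101)/(-101)) = 1/(176129 + (½)*(-1/101)*618) = 1/(176129 - 309/101) = 1/(17788720/101) = 101/17788720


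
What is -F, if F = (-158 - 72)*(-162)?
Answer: -37260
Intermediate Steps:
F = 37260 (F = -230*(-162) = 37260)
-F = -1*37260 = -37260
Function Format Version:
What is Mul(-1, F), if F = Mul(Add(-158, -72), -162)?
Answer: -37260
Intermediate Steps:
F = 37260 (F = Mul(-230, -162) = 37260)
Mul(-1, F) = Mul(-1, 37260) = -37260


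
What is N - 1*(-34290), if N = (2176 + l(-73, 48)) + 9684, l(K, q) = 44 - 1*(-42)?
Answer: 46236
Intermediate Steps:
l(K, q) = 86 (l(K, q) = 44 + 42 = 86)
N = 11946 (N = (2176 + 86) + 9684 = 2262 + 9684 = 11946)
N - 1*(-34290) = 11946 - 1*(-34290) = 11946 + 34290 = 46236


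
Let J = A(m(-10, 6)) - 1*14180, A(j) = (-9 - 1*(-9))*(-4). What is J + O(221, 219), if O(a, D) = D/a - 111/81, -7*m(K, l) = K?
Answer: -84614324/5967 ≈ -14180.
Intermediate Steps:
m(K, l) = -K/7
A(j) = 0 (A(j) = (-9 + 9)*(-4) = 0*(-4) = 0)
O(a, D) = -37/27 + D/a (O(a, D) = D/a - 111*1/81 = D/a - 37/27 = -37/27 + D/a)
J = -14180 (J = 0 - 1*14180 = 0 - 14180 = -14180)
J + O(221, 219) = -14180 + (-37/27 + 219/221) = -14180 - 2264/5967 = -84614324/5967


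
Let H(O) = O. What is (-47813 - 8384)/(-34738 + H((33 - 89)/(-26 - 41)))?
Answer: 3765199/2327390 ≈ 1.6178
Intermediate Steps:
(-47813 - 8384)/(-34738 + H((33 - 89)/(-26 - 41))) = (-47813 - 8384)/(-34738 + (33 - 89)/(-26 - 41)) = -56197/(-34738 - 56/(-67)) = -56197/(-34738 - 56*(-1/67)) = -56197/(-34738 + 56/67) = -56197/(-2327390/67) = -56197*(-67/2327390) = 3765199/2327390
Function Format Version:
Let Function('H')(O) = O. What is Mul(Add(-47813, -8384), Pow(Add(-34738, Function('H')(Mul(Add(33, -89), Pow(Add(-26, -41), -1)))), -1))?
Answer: Rational(3765199, 2327390) ≈ 1.6178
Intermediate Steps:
Mul(Add(-47813, -8384), Pow(Add(-34738, Function('H')(Mul(Add(33, -89), Pow(Add(-26, -41), -1)))), -1)) = Mul(Add(-47813, -8384), Pow(Add(-34738, Mul(Add(33, -89), Pow(Add(-26, -41), -1))), -1)) = Mul(-56197, Pow(Add(-34738, Mul(-56, Pow(-67, -1))), -1)) = Mul(-56197, Pow(Add(-34738, Mul(-56, Rational(-1, 67))), -1)) = Mul(-56197, Pow(Add(-34738, Rational(56, 67)), -1)) = Mul(-56197, Pow(Rational(-2327390, 67), -1)) = Mul(-56197, Rational(-67, 2327390)) = Rational(3765199, 2327390)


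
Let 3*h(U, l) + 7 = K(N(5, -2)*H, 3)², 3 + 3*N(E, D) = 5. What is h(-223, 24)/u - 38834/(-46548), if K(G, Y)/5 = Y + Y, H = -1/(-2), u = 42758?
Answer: 209289995/248787423 ≈ 0.84124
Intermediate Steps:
N(E, D) = ⅔ (N(E, D) = -1 + (⅓)*5 = -1 + 5/3 = ⅔)
H = ½ (H = -1*(-½) = ½ ≈ 0.50000)
K(G, Y) = 10*Y (K(G, Y) = 5*(Y + Y) = 5*(2*Y) = 10*Y)
h(U, l) = 893/3 (h(U, l) = -7/3 + (10*3)²/3 = -7/3 + (⅓)*30² = -7/3 + (⅓)*900 = -7/3 + 300 = 893/3)
h(-223, 24)/u - 38834/(-46548) = (893/3)/42758 - 38834/(-46548) = (893/3)*(1/42758) - 38834*(-1/46548) = 893/128274 + 19417/23274 = 209289995/248787423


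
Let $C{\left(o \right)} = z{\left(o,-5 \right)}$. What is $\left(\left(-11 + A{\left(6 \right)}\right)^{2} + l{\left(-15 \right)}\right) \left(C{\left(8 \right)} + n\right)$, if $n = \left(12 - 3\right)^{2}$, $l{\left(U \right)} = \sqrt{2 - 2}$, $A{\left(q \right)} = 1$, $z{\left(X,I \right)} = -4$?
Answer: $7700$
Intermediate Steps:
$C{\left(o \right)} = -4$
$l{\left(U \right)} = 0$ ($l{\left(U \right)} = \sqrt{0} = 0$)
$n = 81$ ($n = 9^{2} = 81$)
$\left(\left(-11 + A{\left(6 \right)}\right)^{2} + l{\left(-15 \right)}\right) \left(C{\left(8 \right)} + n\right) = \left(\left(-11 + 1\right)^{2} + 0\right) \left(-4 + 81\right) = \left(\left(-10\right)^{2} + 0\right) 77 = \left(100 + 0\right) 77 = 100 \cdot 77 = 7700$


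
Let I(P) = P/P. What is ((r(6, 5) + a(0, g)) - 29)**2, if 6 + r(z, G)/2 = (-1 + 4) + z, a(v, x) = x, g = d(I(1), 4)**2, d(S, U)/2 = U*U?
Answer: 1002001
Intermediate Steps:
I(P) = 1
d(S, U) = 2*U**2 (d(S, U) = 2*(U*U) = 2*U**2)
g = 1024 (g = (2*4**2)**2 = (2*16)**2 = 32**2 = 1024)
r(z, G) = -6 + 2*z (r(z, G) = -12 + 2*((-1 + 4) + z) = -12 + 2*(3 + z) = -12 + (6 + 2*z) = -6 + 2*z)
((r(6, 5) + a(0, g)) - 29)**2 = (((-6 + 2*6) + 1024) - 29)**2 = (((-6 + 12) + 1024) - 29)**2 = ((6 + 1024) - 29)**2 = (1030 - 29)**2 = 1001**2 = 1002001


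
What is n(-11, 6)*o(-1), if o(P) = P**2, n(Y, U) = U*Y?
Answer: -66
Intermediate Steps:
n(-11, 6)*o(-1) = (6*(-11))*(-1)**2 = -66*1 = -66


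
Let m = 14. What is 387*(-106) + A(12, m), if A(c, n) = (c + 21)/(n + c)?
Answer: -1066539/26 ≈ -41021.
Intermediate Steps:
A(c, n) = (21 + c)/(c + n)
387*(-106) + A(12, m) = 387*(-106) + (21 + 12)/(12 + 14) = -41022 + 33/26 = -1066539/26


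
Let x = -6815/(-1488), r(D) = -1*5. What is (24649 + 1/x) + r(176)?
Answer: 167950348/6815 ≈ 24644.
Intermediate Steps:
r(D) = -5
x = 6815/1488 (x = -6815*(-1/1488) = 6815/1488 ≈ 4.5800)
(24649 + 1/x) + r(176) = (24649 + 1/(6815/1488)) - 5 = (24649 + 1488/6815) - 5 = 167984423/6815 - 5 = 167950348/6815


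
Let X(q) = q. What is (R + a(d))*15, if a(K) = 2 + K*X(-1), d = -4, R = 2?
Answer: 120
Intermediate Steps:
a(K) = 2 - K (a(K) = 2 + K*(-1) = 2 - K)
(R + a(d))*15 = (2 + (2 - 1*(-4)))*15 = (2 + (2 + 4))*15 = (2 + 6)*15 = 8*15 = 120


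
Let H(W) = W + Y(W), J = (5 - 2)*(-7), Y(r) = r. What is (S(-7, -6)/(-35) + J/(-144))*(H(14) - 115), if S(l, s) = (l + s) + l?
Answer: -6989/112 ≈ -62.402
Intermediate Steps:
J = -21 (J = 3*(-7) = -21)
H(W) = 2*W (H(W) = W + W = 2*W)
S(l, s) = s + 2*l
(S(-7, -6)/(-35) + J/(-144))*(H(14) - 115) = ((-6 + 2*(-7))/(-35) - 21/(-144))*(2*14 - 115) = ((-6 - 14)*(-1/35) - 21*(-1/144))*(28 - 115) = (-20*(-1/35) + 7/48)*(-87) = (4/7 + 7/48)*(-87) = (241/336)*(-87) = -6989/112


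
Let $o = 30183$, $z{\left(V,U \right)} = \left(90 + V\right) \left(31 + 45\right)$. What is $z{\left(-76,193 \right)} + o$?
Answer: $31247$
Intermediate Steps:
$z{\left(V,U \right)} = 6840 + 76 V$ ($z{\left(V,U \right)} = \left(90 + V\right) 76 = 6840 + 76 V$)
$z{\left(-76,193 \right)} + o = \left(6840 + 76 \left(-76\right)\right) + 30183 = \left(6840 - 5776\right) + 30183 = 1064 + 30183 = 31247$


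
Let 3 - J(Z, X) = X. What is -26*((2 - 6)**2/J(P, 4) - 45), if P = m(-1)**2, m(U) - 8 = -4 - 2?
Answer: 1586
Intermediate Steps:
m(U) = 2 (m(U) = 8 + (-4 - 2) = 8 - 6 = 2)
P = 4 (P = 2**2 = 4)
J(Z, X) = 3 - X
-26*((2 - 6)**2/J(P, 4) - 45) = -26*((2 - 6)**2/(3 - 1*4) - 45) = -26*((-4)**2/(3 - 4) - 45) = -26*(16/(-1) - 45) = -26*(16*(-1) - 45) = -26*(-16 - 45) = -26*(-61) = 1586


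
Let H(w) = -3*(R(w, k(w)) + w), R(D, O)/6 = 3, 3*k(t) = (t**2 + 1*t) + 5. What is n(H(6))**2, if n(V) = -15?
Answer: 225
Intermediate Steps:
k(t) = 5/3 + t/3 + t**2/3 (k(t) = ((t**2 + 1*t) + 5)/3 = ((t**2 + t) + 5)/3 = ((t + t**2) + 5)/3 = (5 + t + t**2)/3 = 5/3 + t/3 + t**2/3)
R(D, O) = 18 (R(D, O) = 6*3 = 18)
H(w) = -54 - 3*w (H(w) = -3*(18 + w) = -54 - 3*w)
n(H(6))**2 = (-15)**2 = 225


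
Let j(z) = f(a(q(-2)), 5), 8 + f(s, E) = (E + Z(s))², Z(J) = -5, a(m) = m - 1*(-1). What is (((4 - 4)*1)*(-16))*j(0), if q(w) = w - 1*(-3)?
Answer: 0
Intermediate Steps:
q(w) = 3 + w (q(w) = w + 3 = 3 + w)
a(m) = 1 + m (a(m) = m + 1 = 1 + m)
f(s, E) = -8 + (-5 + E)² (f(s, E) = -8 + (E - 5)² = -8 + (-5 + E)²)
j(z) = -8 (j(z) = -8 + (-5 + 5)² = -8 + 0² = -8 + 0 = -8)
(((4 - 4)*1)*(-16))*j(0) = (((4 - 4)*1)*(-16))*(-8) = ((0*1)*(-16))*(-8) = (0*(-16))*(-8) = 0*(-8) = 0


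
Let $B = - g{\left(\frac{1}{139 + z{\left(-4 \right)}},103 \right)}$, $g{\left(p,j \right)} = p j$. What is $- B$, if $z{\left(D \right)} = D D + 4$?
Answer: $\frac{103}{159} \approx 0.6478$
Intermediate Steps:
$z{\left(D \right)} = 4 + D^{2}$ ($z{\left(D \right)} = D^{2} + 4 = 4 + D^{2}$)
$g{\left(p,j \right)} = j p$
$B = - \frac{103}{159}$ ($B = - \frac{103}{139 + \left(4 + \left(-4\right)^{2}\right)} = - \frac{103}{139 + \left(4 + 16\right)} = - \frac{103}{139 + 20} = - \frac{103}{159} \approx -0.6478$)
$- B = \left(-1\right) \left(- \frac{103}{159}\right) = \frac{103}{159}$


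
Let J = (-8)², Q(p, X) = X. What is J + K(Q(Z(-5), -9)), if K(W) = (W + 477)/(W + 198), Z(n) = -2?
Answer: 1396/21 ≈ 66.476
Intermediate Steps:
K(W) = (477 + W)/(198 + W)
J = 64
J + K(Q(Z(-5), -9)) = 64 + (477 - 9)/(198 - 9) = 64 + 468/189 = 64 + (1/189)*468 = 64 + 52/21 = 1396/21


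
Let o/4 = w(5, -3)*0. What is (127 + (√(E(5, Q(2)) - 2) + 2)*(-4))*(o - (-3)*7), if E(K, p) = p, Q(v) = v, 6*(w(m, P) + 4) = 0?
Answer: 2499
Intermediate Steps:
w(m, P) = -4 (w(m, P) = -4 + (⅙)*0 = -4 + 0 = -4)
o = 0 (o = 4*(-4*0) = 4*0 = 0)
(127 + (√(E(5, Q(2)) - 2) + 2)*(-4))*(o - (-3)*7) = (127 + (√(2 - 2) + 2)*(-4))*(0 - (-3)*7) = (127 + (√0 + 2)*(-4))*(0 - 1*(-21)) = (127 + (0 + 2)*(-4))*(0 + 21) = (127 + 2*(-4))*21 = (127 - 8)*21 = 119*21 = 2499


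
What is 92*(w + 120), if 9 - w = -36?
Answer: 15180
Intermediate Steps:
w = 45 (w = 9 - 1*(-36) = 9 + 36 = 45)
92*(w + 120) = 92*(45 + 120) = 92*165 = 15180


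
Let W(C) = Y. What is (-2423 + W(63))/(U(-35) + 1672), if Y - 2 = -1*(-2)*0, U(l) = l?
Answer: -2421/1637 ≈ -1.4789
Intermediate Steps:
Y = 2 (Y = 2 - 1*(-2)*0 = 2 + 2*0 = 2 + 0 = 2)
W(C) = 2
(-2423 + W(63))/(U(-35) + 1672) = (-2423 + 2)/(-35 + 1672) = -2421/1637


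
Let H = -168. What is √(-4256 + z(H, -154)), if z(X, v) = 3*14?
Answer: 7*I*√86 ≈ 64.915*I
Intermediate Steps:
z(X, v) = 42
√(-4256 + z(H, -154)) = √(-4256 + 42) = √(-4214) = 7*I*√86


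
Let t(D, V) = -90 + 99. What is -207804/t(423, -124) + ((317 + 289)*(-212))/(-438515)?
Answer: -30374671604/1315545 ≈ -23089.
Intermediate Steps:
t(D, V) = 9
-207804/t(423, -124) + ((317 + 289)*(-212))/(-438515) = -207804/9 + ((317 + 289)*(-212))/(-438515) = -207804*1/9 + (606*(-212))*(-1/438515) = -69268/3 - 128472*(-1/438515) = -69268/3 + 128472/438515 = -30374671604/1315545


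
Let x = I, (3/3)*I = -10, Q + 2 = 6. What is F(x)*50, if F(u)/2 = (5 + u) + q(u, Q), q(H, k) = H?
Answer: -1500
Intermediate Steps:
Q = 4 (Q = -2 + 6 = 4)
I = -10
x = -10
F(u) = 10 + 4*u (F(u) = 2*((5 + u) + u) = 2*(5 + 2*u) = 10 + 4*u)
F(x)*50 = (10 + 4*(-10))*50 = (10 - 40)*50 = -30*50 = -1500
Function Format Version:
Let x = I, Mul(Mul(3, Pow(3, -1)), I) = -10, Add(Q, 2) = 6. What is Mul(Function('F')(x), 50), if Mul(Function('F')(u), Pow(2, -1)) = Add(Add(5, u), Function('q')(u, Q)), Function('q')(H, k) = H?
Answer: -1500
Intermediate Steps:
Q = 4 (Q = Add(-2, 6) = 4)
I = -10
x = -10
Function('F')(u) = Add(10, Mul(4, u)) (Function('F')(u) = Mul(2, Add(Add(5, u), u)) = Mul(2, Add(5, Mul(2, u))) = Add(10, Mul(4, u)))
Mul(Function('F')(x), 50) = Mul(Add(10, Mul(4, -10)), 50) = Mul(Add(10, -40), 50) = Mul(-30, 50) = -1500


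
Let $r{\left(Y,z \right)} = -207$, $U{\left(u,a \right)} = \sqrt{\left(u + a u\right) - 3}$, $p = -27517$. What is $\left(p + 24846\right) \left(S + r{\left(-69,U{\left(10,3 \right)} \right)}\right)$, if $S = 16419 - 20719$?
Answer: $12038197$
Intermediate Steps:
$U{\left(u,a \right)} = \sqrt{-3 + u + a u}$
$S = -4300$ ($S = 16419 - 20719 = -4300$)
$\left(p + 24846\right) \left(S + r{\left(-69,U{\left(10,3 \right)} \right)}\right) = \left(-27517 + 24846\right) \left(-4300 - 207\right) = \left(-2671\right) \left(-4507\right) = 12038197$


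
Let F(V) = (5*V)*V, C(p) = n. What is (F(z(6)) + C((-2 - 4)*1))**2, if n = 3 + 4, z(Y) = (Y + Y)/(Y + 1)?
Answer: 1129969/2401 ≈ 470.62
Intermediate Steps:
z(Y) = 2*Y/(1 + Y) (z(Y) = (2*Y)/(1 + Y) = 2*Y/(1 + Y))
n = 7
C(p) = 7
F(V) = 5*V**2
(F(z(6)) + C((-2 - 4)*1))**2 = (5*(2*6/(1 + 6))**2 + 7)**2 = (5*(2*6/7)**2 + 7)**2 = (5*(2*6*(1/7))**2 + 7)**2 = (5*(12/7)**2 + 7)**2 = (5*(144/49) + 7)**2 = (720/49 + 7)**2 = (1063/49)**2 = 1129969/2401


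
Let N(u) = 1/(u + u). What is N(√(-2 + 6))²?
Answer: 1/16 ≈ 0.062500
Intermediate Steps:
N(u) = 1/(2*u)
N(√(-2 + 6))² = (1/(2*(√(-2 + 6))))² = (1/(2*(√4)))² = ((½)/2)² = ((½)*(½))² = (¼)² = 1/16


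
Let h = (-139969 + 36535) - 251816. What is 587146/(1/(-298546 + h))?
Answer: -383873706216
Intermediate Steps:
h = -355250 (h = -103434 - 251816 = -355250)
587146/(1/(-298546 + h)) = 587146/(1/(-298546 - 355250)) = 587146/(1/(-653796)) = 587146/(-1/653796) = 587146*(-653796) = -383873706216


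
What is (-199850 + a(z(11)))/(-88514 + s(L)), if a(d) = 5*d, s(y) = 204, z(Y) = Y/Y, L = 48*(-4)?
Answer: 39969/17662 ≈ 2.2630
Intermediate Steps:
L = -192
z(Y) = 1
(-199850 + a(z(11)))/(-88514 + s(L)) = (-199850 + 5*1)/(-88514 + 204) = (-199850 + 5)/(-88310) = -199845*(-1/88310) = 39969/17662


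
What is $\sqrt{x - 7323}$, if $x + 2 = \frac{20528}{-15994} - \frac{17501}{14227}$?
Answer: $\frac{30 i \sqrt{105388926119571721}}{113773319} \approx 85.601 i$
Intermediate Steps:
$x = - \frac{513528063}{113773319}$ ($x = -2 + \left(\frac{20528}{-15994} - \frac{17501}{14227}\right) = -2 + \left(20528 \left(- \frac{1}{15994}\right) - \frac{17501}{14227}\right) = -2 - \frac{285981425}{113773319} = - \frac{513528063}{113773319} \approx -4.5136$)
$\sqrt{x - 7323} = \sqrt{- \frac{513528063}{113773319} - 7323} = \sqrt{- \frac{833675543100}{113773319}} = \frac{30 i \sqrt{105388926119571721}}{113773319}$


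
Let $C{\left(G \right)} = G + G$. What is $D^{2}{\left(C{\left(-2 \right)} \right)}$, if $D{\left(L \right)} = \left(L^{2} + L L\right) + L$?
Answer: $784$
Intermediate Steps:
$C{\left(G \right)} = 2 G$
$D{\left(L \right)} = L + 2 L^{2}$ ($D{\left(L \right)} = \left(L^{2} + L^{2}\right) + L = 2 L^{2} + L = L + 2 L^{2}$)
$D^{2}{\left(C{\left(-2 \right)} \right)} = \left(2 \left(-2\right) \left(1 + 2 \cdot 2 \left(-2\right)\right)\right)^{2} = \left(- 4 \left(1 + 2 \left(-4\right)\right)\right)^{2} = \left(- 4 \left(1 - 8\right)\right)^{2} = \left(\left(-4\right) \left(-7\right)\right)^{2} = 28^{2} = 784$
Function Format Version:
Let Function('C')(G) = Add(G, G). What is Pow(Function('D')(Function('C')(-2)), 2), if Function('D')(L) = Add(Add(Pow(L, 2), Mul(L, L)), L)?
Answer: 784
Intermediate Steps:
Function('C')(G) = Mul(2, G)
Function('D')(L) = Add(L, Mul(2, Pow(L, 2))) (Function('D')(L) = Add(Add(Pow(L, 2), Pow(L, 2)), L) = Add(Mul(2, Pow(L, 2)), L) = Add(L, Mul(2, Pow(L, 2))))
Pow(Function('D')(Function('C')(-2)), 2) = Pow(Mul(Mul(2, -2), Add(1, Mul(2, Mul(2, -2)))), 2) = Pow(Mul(-4, Add(1, Mul(2, -4))), 2) = Pow(Mul(-4, Add(1, -8)), 2) = Pow(Mul(-4, -7), 2) = Pow(28, 2) = 784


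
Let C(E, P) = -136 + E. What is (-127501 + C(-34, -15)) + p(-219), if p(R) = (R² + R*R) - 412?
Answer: -32161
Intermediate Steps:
p(R) = -412 + 2*R² (p(R) = (R² + R²) - 412 = 2*R² - 412 = -412 + 2*R²)
(-127501 + C(-34, -15)) + p(-219) = (-127501 + (-136 - 34)) + (-412 + 2*(-219)²) = (-127501 - 170) + (-412 + 2*47961) = -127671 + (-412 + 95922) = -127671 + 95510 = -32161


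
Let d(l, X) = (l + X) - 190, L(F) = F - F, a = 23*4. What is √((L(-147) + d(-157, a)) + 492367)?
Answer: 4*√30757 ≈ 701.51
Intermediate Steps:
a = 92
L(F) = 0
d(l, X) = -190 + X + l (d(l, X) = (X + l) - 190 = -190 + X + l)
√((L(-147) + d(-157, a)) + 492367) = √((0 + (-190 + 92 - 157)) + 492367) = √((0 - 255) + 492367) = √(-255 + 492367) = √492112 = 4*√30757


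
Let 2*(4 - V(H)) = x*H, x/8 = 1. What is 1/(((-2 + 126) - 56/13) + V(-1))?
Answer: 13/1660 ≈ 0.0078313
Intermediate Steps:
x = 8 (x = 8*1 = 8)
V(H) = 4 - 4*H
1/(((-2 + 126) - 56/13) + V(-1)) = 1/(((-2 + 126) - 56/13) + (4 - 4*(-1))) = 1/((124 - 56*1/13) + (4 + 4)) = 1/((124 - 56/13) + 8) = 1/(1556/13 + 8) = 1/(1660/13) = 13/1660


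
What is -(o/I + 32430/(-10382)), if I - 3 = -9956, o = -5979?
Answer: 130350906/51666023 ≈ 2.5230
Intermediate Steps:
I = -9953 (I = 3 - 9956 = -9953)
-(o/I + 32430/(-10382)) = -(-5979/(-9953) + 32430/(-10382)) = -(-5979*(-1/9953) + 32430*(-1/10382)) = -(5979/9953 - 16215/5191) = -1*(-130350906/51666023) = 130350906/51666023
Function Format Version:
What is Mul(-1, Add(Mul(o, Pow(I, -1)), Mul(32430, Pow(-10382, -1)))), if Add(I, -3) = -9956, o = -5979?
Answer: Rational(130350906, 51666023) ≈ 2.5230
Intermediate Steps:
I = -9953 (I = Add(3, -9956) = -9953)
Mul(-1, Add(Mul(o, Pow(I, -1)), Mul(32430, Pow(-10382, -1)))) = Mul(-1, Add(Mul(-5979, Pow(-9953, -1)), Mul(32430, Pow(-10382, -1)))) = Mul(-1, Add(Mul(-5979, Rational(-1, 9953)), Mul(32430, Rational(-1, 10382)))) = Mul(-1, Add(Rational(5979, 9953), Rational(-16215, 5191))) = Mul(-1, Rational(-130350906, 51666023)) = Rational(130350906, 51666023)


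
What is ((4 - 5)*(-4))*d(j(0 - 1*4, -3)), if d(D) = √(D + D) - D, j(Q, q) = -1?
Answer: 4 + 4*I*√2 ≈ 4.0 + 5.6569*I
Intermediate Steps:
d(D) = -D + √2*√D (d(D) = √(2*D) - D = √2*√D - D = -D + √2*√D)
((4 - 5)*(-4))*d(j(0 - 1*4, -3)) = ((4 - 5)*(-4))*(-1*(-1) + √2*√(-1)) = (-1*(-4))*(1 + √2*I) = 4*(1 + I*√2) = 4 + 4*I*√2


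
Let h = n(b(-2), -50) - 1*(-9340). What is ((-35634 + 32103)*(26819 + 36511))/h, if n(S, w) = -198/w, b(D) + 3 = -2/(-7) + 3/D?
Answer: -5590455750/233599 ≈ -23932.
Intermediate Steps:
b(D) = -19/7 + 3/D (b(D) = -3 + (-2/(-7) + 3/D) = -3 + (-2*(-⅐) + 3/D) = -3 + (2/7 + 3/D) = -19/7 + 3/D)
h = 233599/25 (h = -198/(-50) - 1*(-9340) = -198*(-1/50) + 9340 = 99/25 + 9340 = 233599/25 ≈ 9344.0)
((-35634 + 32103)*(26819 + 36511))/h = ((-35634 + 32103)*(26819 + 36511))/(233599/25) = -3531*63330*(25/233599) = -223618230*25/233599 = -5590455750/233599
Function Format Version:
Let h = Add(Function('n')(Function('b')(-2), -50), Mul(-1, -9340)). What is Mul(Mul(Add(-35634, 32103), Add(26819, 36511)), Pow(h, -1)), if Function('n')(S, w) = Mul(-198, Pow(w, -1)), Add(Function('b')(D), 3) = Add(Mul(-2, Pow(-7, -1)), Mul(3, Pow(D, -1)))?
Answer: Rational(-5590455750, 233599) ≈ -23932.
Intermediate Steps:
Function('b')(D) = Add(Rational(-19, 7), Mul(3, Pow(D, -1))) (Function('b')(D) = Add(-3, Add(Mul(-2, Pow(-7, -1)), Mul(3, Pow(D, -1)))) = Add(-3, Add(Mul(-2, Rational(-1, 7)), Mul(3, Pow(D, -1)))) = Add(-3, Add(Rational(2, 7), Mul(3, Pow(D, -1)))) = Add(Rational(-19, 7), Mul(3, Pow(D, -1))))
h = Rational(233599, 25) (h = Add(Mul(-198, Pow(-50, -1)), Mul(-1, -9340)) = Add(Mul(-198, Rational(-1, 50)), 9340) = Add(Rational(99, 25), 9340) = Rational(233599, 25) ≈ 9344.0)
Mul(Mul(Add(-35634, 32103), Add(26819, 36511)), Pow(h, -1)) = Mul(Mul(Add(-35634, 32103), Add(26819, 36511)), Pow(Rational(233599, 25), -1)) = Mul(Mul(-3531, 63330), Rational(25, 233599)) = Mul(-223618230, Rational(25, 233599)) = Rational(-5590455750, 233599)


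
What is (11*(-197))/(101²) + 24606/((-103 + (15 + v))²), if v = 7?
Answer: 26309791/7436529 ≈ 3.5379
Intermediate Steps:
(11*(-197))/(101²) + 24606/((-103 + (15 + v))²) = (11*(-197))/(101²) + 24606/((-103 + (15 + 7))²) = -2167/10201 + 24606/((-103 + 22)²) = -2167*1/10201 + 24606/((-81)²) = -2167/10201 + 24606/6561 = -2167/10201 + 24606*(1/6561) = -2167/10201 + 2734/729 = 26309791/7436529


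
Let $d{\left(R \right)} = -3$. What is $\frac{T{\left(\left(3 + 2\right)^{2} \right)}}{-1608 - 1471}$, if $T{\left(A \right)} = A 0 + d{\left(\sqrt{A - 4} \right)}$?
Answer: $\frac{3}{3079} \approx 0.00097434$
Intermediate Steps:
$T{\left(A \right)} = -3$ ($T{\left(A \right)} = A 0 - 3 = 0 - 3 = -3$)
$\frac{T{\left(\left(3 + 2\right)^{2} \right)}}{-1608 - 1471} = \frac{1}{-1608 - 1471} \left(-3\right) = \frac{1}{-3079} \left(-3\right) = \left(- \frac{1}{3079}\right) \left(-3\right) = \frac{3}{3079}$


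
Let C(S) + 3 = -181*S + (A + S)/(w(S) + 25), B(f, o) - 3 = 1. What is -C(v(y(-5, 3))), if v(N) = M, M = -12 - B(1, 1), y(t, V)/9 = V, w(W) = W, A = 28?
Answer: -8683/3 ≈ -2894.3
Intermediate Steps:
B(f, o) = 4 (B(f, o) = 3 + 1 = 4)
y(t, V) = 9*V
M = -16 (M = -12 - 1*4 = -12 - 4 = -16)
v(N) = -16
C(S) = -3 - 181*S + (28 + S)/(25 + S) (C(S) = -3 + (-181*S + (28 + S)/(S + 25)) = -3 + (-181*S + (28 + S)/(25 + S)) = -3 - 181*S + (28 + S)/(25 + S))
-C(v(y(-5, 3))) = -(-47 - 4527*(-16) - 181*(-16)**2)/(25 - 16) = -(-47 + 72432 - 181*256)/9 = -(-47 + 72432 - 46336)/9 = -26049/9 = -1*8683/3 = -8683/3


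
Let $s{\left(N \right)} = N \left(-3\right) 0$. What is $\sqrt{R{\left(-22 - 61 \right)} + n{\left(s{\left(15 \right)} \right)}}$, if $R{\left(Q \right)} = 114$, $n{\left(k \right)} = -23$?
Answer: $\sqrt{91} \approx 9.5394$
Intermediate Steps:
$s{\left(N \right)} = 0$ ($s{\left(N \right)} = - 3 N 0 = 0$)
$\sqrt{R{\left(-22 - 61 \right)} + n{\left(s{\left(15 \right)} \right)}} = \sqrt{114 - 23} = \sqrt{91}$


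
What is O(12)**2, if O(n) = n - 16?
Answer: 16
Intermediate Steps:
O(n) = -16 + n
O(12)**2 = (-16 + 12)**2 = (-4)**2 = 16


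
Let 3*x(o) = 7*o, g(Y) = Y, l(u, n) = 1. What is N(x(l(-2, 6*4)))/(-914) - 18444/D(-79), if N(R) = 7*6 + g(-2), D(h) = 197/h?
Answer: 665879792/90029 ≈ 7396.3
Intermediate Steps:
x(o) = 7*o/3 (x(o) = (7*o)/3 = 7*o/3)
N(R) = 40 (N(R) = 7*6 - 2 = 42 - 2 = 40)
N(x(l(-2, 6*4)))/(-914) - 18444/D(-79) = 40/(-914) - 18444/(197/(-79)) = 40*(-1/914) - 18444/(197*(-1/79)) = -20/457 - 18444/(-197/79) = -20/457 - 18444*(-79/197) = -20/457 + 1457076/197 = 665879792/90029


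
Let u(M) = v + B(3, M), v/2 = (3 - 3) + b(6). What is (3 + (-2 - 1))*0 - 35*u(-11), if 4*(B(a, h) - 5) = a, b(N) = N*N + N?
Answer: -12565/4 ≈ -3141.3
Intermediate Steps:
b(N) = N + N**2 (b(N) = N**2 + N = N + N**2)
B(a, h) = 5 + a/4
v = 84 (v = 2*((3 - 3) + 6*(1 + 6)) = 2*(0 + 6*7) = 2*(0 + 42) = 2*42 = 84)
u(M) = 359/4 (u(M) = 84 + (5 + (1/4)*3) = 84 + (5 + 3/4) = 84 + 23/4 = 359/4)
(3 + (-2 - 1))*0 - 35*u(-11) = (3 + (-2 - 1))*0 - 35*359/4 = (3 - 3)*0 - 12565/4 = 0*0 - 12565/4 = 0 - 12565/4 = -12565/4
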